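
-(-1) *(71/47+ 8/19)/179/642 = 575/34207258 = 0.00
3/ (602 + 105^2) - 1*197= -2290516/ 11627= -197.00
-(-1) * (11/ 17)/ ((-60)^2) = 11/ 61200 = 0.00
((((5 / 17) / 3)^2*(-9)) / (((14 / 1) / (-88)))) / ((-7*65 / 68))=-880 / 10829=-0.08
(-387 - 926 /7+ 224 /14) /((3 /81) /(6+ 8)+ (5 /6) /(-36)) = 760968 /31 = 24547.35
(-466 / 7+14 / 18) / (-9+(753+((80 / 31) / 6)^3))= -370451085 / 4189539256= -0.09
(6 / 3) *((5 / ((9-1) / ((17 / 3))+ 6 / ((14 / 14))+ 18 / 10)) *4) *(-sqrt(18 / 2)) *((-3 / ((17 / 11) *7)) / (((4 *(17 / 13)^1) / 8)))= 57200 / 10353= 5.52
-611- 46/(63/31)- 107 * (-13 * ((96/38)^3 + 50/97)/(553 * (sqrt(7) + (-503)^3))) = -5663643933297020666013663278/8938339327451064345530877- 1099920731 * sqrt(7)/425635206069098302168137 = -633.63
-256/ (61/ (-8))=2048/ 61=33.57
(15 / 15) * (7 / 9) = 7 / 9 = 0.78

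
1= 1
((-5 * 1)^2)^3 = 15625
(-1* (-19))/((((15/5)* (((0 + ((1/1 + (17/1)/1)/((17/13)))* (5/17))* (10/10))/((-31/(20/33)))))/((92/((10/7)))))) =-301461391/58500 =-5153.19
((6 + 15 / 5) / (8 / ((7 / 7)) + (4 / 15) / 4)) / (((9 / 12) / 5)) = 900 / 121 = 7.44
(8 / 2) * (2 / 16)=1 / 2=0.50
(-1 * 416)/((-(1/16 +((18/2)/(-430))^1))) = 110080/11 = 10007.27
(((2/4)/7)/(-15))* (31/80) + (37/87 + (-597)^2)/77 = 24806086111/5359200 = 4628.69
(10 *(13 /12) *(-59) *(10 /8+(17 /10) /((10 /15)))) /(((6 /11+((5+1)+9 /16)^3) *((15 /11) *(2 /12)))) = -7222611968 /191376765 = -37.74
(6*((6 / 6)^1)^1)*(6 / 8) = 9 / 2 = 4.50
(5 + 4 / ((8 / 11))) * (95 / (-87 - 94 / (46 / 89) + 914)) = 15295 / 9892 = 1.55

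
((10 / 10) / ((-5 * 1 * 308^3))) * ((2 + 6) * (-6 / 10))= 3 / 91306600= 0.00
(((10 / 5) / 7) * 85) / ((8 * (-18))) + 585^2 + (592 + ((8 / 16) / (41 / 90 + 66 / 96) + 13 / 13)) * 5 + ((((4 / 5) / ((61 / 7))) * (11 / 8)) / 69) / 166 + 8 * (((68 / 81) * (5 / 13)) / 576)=87786000191274301271 / 254310628146120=345192.02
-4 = -4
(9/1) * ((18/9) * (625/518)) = 5625/259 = 21.72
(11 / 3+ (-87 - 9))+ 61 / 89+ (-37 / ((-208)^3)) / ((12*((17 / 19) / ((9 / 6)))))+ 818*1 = 237348967865653 / 326768492544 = 726.35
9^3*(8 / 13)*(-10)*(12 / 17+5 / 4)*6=-11634840 / 221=-52646.33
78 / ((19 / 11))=858 / 19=45.16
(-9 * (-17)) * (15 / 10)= 459 / 2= 229.50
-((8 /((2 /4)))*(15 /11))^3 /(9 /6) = -9216000 /1331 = -6924.12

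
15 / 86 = 0.17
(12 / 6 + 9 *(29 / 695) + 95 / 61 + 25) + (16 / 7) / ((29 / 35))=38963319 / 1229455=31.69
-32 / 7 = -4.57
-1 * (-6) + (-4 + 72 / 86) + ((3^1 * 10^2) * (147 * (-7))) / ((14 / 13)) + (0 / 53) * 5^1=-286647.16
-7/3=-2.33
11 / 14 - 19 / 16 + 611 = 68387 / 112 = 610.60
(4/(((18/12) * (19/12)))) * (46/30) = 736/285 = 2.58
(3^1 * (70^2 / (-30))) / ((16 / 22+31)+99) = -2695 / 719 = -3.75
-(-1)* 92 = 92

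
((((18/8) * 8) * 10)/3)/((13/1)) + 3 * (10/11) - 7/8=7399/1144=6.47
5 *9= 45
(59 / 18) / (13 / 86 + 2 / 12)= 2537 / 246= 10.31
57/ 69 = 19/ 23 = 0.83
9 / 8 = 1.12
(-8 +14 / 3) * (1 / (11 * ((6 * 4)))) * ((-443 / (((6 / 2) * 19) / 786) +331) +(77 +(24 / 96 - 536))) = 789955 / 10032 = 78.74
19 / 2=9.50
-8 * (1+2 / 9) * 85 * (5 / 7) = -593.65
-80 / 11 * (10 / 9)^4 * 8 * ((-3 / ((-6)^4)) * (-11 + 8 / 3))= -10000000 / 5845851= -1.71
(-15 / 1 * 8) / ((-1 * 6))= 20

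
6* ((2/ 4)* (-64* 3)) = -576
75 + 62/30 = 1156/15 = 77.07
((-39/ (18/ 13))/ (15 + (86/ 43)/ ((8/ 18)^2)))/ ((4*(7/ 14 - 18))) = 338/ 21105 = 0.02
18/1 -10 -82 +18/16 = -583/8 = -72.88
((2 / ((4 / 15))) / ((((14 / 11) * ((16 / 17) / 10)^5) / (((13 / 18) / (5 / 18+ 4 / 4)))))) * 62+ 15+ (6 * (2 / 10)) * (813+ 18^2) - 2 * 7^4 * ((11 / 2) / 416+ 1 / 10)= 19178293250464443 / 685834240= 27963452.58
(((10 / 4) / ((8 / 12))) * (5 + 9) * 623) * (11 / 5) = 143913 / 2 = 71956.50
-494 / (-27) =494 / 27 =18.30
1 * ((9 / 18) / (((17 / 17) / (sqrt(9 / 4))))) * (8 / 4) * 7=21 / 2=10.50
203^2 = 41209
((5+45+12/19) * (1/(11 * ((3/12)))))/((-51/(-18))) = 23088/3553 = 6.50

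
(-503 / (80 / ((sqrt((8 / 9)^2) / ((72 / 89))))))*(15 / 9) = -44767 / 3888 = -11.51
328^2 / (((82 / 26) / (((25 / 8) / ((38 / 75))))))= 3997500 / 19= 210394.74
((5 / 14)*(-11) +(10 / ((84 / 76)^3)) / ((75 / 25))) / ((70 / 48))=-64892 / 64827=-1.00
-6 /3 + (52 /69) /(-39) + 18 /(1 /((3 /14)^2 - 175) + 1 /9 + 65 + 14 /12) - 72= -624456310682 /8467466445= -73.75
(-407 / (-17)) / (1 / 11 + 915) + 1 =1.03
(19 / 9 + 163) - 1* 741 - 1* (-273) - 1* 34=-336.89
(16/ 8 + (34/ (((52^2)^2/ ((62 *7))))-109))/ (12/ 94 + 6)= -3064118611/ 175478784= -17.46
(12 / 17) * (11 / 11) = 0.71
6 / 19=0.32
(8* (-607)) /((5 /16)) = -77696 /5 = -15539.20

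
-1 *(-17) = 17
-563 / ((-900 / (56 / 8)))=3941 / 900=4.38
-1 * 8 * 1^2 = -8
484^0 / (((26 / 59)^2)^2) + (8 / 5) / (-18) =543453341 / 20563920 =26.43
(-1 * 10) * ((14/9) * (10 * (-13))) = 18200/9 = 2022.22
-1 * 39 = -39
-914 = -914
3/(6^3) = 1/72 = 0.01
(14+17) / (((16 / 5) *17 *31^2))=5 / 8432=0.00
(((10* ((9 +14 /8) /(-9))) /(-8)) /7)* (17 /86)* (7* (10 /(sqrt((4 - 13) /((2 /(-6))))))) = 425* sqrt(3) /1296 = 0.57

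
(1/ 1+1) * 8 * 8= 128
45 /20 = 9 /4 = 2.25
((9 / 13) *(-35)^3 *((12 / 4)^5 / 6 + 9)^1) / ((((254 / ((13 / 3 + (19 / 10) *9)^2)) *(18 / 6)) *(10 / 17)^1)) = -79557096927 / 52832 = -1505850.56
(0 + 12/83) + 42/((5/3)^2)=31674/2075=15.26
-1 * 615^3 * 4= -930433500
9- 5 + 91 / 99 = 487 / 99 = 4.92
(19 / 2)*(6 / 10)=57 / 10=5.70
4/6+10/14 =1.38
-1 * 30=-30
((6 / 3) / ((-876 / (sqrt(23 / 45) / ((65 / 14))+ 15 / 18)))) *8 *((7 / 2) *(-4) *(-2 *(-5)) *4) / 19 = 6272 *sqrt(115) / 811395+ 5600 / 12483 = 0.53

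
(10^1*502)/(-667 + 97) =-502/57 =-8.81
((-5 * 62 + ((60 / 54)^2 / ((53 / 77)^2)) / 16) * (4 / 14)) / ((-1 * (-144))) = -0.61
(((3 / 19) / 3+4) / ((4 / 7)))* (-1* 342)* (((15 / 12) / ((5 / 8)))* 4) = -19404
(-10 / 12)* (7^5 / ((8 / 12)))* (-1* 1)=84035 / 4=21008.75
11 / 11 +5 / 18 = 23 / 18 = 1.28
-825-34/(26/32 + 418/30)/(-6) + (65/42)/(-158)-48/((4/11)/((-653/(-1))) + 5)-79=-28531521845895/31242617588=-913.22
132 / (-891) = -4 / 27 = -0.15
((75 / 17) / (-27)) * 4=-100 / 153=-0.65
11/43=0.26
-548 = -548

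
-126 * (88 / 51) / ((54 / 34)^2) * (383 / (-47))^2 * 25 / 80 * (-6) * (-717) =-458918003390 / 59643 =-7694415.16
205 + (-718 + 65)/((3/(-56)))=37183/3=12394.33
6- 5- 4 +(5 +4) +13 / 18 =121 / 18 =6.72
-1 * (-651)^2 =-423801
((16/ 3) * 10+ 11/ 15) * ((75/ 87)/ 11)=4055/ 957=4.24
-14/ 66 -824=-27199/ 33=-824.21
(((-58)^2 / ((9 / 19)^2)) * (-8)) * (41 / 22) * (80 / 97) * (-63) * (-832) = -92793678315520 / 9603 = -9662988473.97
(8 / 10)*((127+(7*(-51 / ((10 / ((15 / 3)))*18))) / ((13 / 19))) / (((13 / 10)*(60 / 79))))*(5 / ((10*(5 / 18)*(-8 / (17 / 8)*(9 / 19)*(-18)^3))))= 447848867 / 28385510400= 0.02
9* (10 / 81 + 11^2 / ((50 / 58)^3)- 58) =165786589 / 140625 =1178.93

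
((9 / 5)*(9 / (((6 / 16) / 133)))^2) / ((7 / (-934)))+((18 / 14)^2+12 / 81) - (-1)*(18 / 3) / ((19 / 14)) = -307560497723299 / 125685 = -2447074016.18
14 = 14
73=73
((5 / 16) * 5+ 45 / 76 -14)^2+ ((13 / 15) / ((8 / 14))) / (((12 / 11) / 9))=70617781 / 462080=152.83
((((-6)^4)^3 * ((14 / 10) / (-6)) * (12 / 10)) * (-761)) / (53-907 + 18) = -2898929875968 / 5225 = -554819115.02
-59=-59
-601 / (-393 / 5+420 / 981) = 7.69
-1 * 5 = -5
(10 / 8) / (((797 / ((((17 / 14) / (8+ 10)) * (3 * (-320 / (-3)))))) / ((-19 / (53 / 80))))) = -2584000 / 2661183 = -0.97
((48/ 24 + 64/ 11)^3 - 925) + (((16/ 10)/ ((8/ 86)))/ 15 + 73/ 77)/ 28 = -8746785563/ 19565700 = -447.05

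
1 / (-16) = -1 / 16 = -0.06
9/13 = 0.69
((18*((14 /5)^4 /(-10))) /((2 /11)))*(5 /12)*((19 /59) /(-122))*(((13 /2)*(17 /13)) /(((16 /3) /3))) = 230330331 /71980000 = 3.20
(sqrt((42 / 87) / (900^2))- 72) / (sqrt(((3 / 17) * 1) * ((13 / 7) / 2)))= sqrt(9282) * (-1879200 + sqrt(406)) / 1017900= -177.86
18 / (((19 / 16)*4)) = 72 / 19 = 3.79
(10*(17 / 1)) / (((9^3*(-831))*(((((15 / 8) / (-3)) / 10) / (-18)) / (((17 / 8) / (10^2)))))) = -578 / 336555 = -0.00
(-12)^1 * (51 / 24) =-51 / 2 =-25.50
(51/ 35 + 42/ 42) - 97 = -3309/ 35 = -94.54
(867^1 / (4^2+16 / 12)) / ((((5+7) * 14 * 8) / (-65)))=-4335 / 1792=-2.42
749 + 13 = 762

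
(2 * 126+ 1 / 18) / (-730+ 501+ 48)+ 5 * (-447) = -7286167 / 3258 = -2236.39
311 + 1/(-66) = 20525/66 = 310.98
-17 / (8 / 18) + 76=151 / 4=37.75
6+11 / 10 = 71 / 10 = 7.10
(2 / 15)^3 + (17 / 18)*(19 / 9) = 40423 / 20250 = 2.00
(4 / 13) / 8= 1 / 26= 0.04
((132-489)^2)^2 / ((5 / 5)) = 16243247601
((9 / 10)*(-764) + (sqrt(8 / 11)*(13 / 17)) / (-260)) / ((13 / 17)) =-58446 / 65 - sqrt(22) / 1430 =-899.17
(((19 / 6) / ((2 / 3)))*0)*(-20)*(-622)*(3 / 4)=0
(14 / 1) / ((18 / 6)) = 14 / 3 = 4.67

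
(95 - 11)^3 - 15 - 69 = 592620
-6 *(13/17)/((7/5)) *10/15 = -260/119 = -2.18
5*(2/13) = 10/13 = 0.77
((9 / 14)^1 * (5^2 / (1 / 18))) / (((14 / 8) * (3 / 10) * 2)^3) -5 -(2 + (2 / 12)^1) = 3496757 / 14406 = 242.73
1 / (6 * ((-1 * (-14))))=1 / 84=0.01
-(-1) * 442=442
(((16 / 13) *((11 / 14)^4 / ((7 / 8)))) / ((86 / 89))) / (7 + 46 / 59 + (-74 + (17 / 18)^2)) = -99636338736 / 11732776831321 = -0.01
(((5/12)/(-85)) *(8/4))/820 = -1/83640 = -0.00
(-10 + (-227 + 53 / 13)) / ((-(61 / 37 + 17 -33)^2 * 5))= 4145332 / 18327465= 0.23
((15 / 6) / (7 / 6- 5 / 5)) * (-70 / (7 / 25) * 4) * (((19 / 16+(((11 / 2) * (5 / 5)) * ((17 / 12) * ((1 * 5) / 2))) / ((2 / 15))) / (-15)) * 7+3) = 3943875 / 4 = 985968.75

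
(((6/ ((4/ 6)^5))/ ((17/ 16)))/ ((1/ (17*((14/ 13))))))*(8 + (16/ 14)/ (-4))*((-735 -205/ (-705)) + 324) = -1519790040/ 611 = -2487381.41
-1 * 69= -69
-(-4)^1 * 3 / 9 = 4 / 3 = 1.33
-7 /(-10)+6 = 67 /10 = 6.70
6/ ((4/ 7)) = 21/ 2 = 10.50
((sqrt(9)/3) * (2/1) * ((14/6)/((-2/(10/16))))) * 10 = -175/12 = -14.58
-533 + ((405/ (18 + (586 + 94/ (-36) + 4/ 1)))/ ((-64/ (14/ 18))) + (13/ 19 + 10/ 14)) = -24654795967/ 46377632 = -531.61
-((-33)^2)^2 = -1185921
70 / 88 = 35 / 44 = 0.80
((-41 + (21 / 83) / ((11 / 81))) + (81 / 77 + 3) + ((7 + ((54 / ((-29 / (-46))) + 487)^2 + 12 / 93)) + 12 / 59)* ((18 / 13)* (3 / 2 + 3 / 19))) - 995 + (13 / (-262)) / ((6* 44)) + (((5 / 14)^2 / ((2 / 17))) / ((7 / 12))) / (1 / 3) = 562438229745078469606349 / 748142084107353936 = 751779.96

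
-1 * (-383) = 383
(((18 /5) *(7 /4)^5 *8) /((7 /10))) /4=21609 /128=168.82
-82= -82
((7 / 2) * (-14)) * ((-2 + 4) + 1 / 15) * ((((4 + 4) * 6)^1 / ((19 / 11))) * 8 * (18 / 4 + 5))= -1069376 / 5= -213875.20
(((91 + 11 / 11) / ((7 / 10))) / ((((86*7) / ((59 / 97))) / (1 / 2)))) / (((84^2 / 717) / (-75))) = -40540375 / 80116568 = -0.51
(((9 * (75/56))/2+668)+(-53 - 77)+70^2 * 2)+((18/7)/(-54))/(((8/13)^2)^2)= 127103321/12288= 10343.69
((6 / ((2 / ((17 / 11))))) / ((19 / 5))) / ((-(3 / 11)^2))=-935 / 57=-16.40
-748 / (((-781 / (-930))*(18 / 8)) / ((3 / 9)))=-84320 / 639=-131.96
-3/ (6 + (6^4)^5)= -1/ 1218719480020994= -0.00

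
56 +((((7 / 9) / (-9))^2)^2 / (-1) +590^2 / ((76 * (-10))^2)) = 14073551955401 / 248637860496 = 56.60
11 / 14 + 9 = 137 / 14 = 9.79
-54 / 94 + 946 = 44435 / 47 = 945.43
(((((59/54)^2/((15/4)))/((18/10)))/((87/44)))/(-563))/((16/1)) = -38291/3856372092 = -0.00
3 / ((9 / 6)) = 2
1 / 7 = 0.14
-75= -75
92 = 92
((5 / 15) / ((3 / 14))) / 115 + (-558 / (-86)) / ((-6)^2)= 34493 / 178020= 0.19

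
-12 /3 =-4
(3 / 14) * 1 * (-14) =-3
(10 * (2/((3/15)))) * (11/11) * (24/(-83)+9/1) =871.08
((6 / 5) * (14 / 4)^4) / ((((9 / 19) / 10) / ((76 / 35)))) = 123823 / 15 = 8254.87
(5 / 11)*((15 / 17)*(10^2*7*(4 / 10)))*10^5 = 2100000000 / 187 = 11229946.52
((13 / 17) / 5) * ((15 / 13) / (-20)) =-3 / 340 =-0.01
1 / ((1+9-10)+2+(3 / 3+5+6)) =1 / 14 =0.07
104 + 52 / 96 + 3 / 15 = 12569 / 120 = 104.74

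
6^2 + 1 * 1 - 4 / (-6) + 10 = 143 / 3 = 47.67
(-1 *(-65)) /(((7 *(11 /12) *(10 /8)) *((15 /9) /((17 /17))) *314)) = 936 /60445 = 0.02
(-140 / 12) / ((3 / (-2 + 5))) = -35 / 3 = -11.67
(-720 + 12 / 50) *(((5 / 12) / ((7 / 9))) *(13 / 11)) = -350883 / 770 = -455.69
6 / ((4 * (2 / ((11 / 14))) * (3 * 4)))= 11 / 224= 0.05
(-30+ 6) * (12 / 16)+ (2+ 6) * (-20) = -178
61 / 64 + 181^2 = 2096765 / 64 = 32761.95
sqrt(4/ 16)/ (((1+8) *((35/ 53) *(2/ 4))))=0.17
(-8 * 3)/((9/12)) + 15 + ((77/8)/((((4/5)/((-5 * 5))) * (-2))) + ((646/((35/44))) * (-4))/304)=274859/2240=122.70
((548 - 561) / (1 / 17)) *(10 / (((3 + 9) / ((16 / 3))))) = -8840 / 9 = -982.22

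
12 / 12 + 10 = 11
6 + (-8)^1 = -2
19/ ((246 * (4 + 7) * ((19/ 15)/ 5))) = 25/ 902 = 0.03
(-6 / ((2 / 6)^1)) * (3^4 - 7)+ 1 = -1331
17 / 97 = 0.18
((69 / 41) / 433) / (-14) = -69 / 248542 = -0.00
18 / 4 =9 / 2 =4.50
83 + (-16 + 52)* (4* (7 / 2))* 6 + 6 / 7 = 21755 / 7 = 3107.86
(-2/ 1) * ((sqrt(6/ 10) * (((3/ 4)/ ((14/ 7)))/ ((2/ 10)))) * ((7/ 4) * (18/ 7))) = -27 * sqrt(15)/ 8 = -13.07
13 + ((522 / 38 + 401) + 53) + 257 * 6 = 38432 / 19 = 2022.74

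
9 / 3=3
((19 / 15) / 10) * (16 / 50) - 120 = -224924 / 1875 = -119.96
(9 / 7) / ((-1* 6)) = -3 / 14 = -0.21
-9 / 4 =-2.25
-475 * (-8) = 3800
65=65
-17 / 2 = -8.50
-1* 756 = -756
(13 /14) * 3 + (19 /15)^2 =13829 /3150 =4.39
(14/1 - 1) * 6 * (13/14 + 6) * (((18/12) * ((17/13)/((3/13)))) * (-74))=-2379507/7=-339929.57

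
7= 7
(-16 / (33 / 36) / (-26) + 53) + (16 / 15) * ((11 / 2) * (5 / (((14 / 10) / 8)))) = 664535 / 3003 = 221.29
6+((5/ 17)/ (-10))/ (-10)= 2041/ 340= 6.00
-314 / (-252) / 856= 157 / 107856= 0.00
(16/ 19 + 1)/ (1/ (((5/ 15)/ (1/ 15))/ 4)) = 175/ 76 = 2.30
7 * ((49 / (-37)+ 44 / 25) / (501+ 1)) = 2821 / 464350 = 0.01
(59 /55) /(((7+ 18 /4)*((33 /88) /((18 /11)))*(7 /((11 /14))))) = 2832 /61985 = 0.05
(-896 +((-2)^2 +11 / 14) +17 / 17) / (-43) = 20.70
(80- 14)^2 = 4356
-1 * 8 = -8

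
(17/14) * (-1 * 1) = -17/14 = -1.21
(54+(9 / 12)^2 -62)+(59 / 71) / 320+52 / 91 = -1091567 / 159040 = -6.86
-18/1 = -18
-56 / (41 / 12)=-672 / 41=-16.39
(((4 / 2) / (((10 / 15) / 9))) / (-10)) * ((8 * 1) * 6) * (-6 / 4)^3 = 2187 / 5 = 437.40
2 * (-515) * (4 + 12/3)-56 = -8296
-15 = -15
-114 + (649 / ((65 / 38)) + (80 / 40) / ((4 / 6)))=17447 / 65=268.42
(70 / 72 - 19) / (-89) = 649 / 3204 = 0.20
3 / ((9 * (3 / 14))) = 14 / 9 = 1.56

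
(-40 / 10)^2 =16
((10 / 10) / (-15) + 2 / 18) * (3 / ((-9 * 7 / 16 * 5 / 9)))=-32 / 525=-0.06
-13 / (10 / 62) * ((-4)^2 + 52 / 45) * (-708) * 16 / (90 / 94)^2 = 2595075801344 / 151875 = 17086918.86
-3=-3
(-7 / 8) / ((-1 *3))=7 / 24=0.29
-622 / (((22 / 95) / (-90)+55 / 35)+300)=-9306675 / 4512224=-2.06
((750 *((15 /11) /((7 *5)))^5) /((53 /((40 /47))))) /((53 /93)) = 677970000 /357357764759611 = 0.00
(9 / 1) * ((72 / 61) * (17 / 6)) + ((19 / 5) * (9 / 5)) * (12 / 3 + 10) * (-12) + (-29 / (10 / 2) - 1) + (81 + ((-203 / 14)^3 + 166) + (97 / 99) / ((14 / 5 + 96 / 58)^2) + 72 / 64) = -247371969983777 / 63004283100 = -3926.27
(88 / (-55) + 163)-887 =-3628 / 5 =-725.60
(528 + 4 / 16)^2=4464769 / 16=279048.06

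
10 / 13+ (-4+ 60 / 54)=-248 / 117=-2.12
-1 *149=-149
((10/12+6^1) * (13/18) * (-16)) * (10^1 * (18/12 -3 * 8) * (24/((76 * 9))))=106600/171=623.39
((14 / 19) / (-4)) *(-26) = 91 / 19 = 4.79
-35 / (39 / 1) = -35 / 39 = -0.90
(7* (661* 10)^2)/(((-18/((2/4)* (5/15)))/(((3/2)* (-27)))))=229383525/2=114691762.50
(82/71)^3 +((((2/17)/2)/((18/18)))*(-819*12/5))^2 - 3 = 34566700511899/2585906975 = 13367.34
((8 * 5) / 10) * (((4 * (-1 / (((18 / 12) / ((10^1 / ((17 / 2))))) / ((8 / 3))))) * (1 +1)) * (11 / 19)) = -112640 / 2907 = -38.75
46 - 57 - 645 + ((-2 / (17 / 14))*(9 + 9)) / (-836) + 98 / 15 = -34611436 / 53295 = -649.43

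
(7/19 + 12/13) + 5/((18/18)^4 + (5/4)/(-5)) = 5897/741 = 7.96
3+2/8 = 13/4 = 3.25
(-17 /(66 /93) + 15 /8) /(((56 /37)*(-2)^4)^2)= -0.04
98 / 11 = 8.91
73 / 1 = 73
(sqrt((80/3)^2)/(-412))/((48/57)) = -95/1236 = -0.08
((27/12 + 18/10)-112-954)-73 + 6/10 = -22687/20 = -1134.35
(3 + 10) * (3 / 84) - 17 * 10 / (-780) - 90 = -97535 / 1092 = -89.32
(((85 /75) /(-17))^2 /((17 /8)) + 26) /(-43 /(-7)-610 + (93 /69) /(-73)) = -584464937 /13573681875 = -0.04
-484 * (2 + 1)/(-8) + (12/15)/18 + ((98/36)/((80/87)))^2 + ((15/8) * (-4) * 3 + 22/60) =38747561/230400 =168.18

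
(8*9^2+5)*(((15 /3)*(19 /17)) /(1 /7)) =25543.82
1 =1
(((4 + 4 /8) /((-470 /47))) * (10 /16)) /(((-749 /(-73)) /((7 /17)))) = -657 /58208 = -0.01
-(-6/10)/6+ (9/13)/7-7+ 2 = -4369/910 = -4.80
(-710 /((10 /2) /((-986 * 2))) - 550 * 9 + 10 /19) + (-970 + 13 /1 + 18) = 5208575 /19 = 274135.53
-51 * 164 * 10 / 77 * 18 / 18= -83640 / 77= -1086.23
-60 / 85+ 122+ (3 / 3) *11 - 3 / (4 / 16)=120.29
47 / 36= 1.31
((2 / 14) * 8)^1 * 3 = 24 / 7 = 3.43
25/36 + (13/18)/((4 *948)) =47413/68256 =0.69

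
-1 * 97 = -97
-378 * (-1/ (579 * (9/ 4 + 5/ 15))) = 1512/ 5983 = 0.25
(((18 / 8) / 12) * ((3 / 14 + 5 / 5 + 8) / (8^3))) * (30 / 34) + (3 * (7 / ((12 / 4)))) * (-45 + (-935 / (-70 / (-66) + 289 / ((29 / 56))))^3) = -2119762084908832702718445 / 6095986832779227840512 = -347.73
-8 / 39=-0.21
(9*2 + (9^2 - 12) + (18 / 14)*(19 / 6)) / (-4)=-1275 / 56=-22.77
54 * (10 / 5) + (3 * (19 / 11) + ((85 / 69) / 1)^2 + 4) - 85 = 33.70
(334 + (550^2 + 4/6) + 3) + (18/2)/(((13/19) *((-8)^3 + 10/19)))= 114776071595/379002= 302837.64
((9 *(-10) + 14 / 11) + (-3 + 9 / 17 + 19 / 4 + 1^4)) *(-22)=63915 / 34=1879.85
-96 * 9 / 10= -432 / 5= -86.40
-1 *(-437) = 437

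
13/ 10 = 1.30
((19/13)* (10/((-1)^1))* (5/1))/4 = -475/26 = -18.27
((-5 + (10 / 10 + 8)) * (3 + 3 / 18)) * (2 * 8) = 608 / 3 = 202.67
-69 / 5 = -13.80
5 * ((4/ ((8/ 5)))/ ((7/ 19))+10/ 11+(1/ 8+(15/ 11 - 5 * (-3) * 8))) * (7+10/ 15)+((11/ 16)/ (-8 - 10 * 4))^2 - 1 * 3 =224767460453/ 45416448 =4949.03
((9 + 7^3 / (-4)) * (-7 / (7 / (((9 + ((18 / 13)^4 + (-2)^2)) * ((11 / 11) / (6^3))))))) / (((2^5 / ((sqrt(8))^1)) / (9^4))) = 35530143669 * sqrt(2) / 14623232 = 3436.12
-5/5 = -1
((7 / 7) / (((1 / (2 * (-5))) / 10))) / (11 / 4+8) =-400 / 43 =-9.30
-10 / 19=-0.53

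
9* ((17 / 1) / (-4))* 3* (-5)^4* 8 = -573750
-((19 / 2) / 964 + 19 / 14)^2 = -1.87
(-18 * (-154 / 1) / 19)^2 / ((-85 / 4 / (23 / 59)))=-706926528 / 1810415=-390.48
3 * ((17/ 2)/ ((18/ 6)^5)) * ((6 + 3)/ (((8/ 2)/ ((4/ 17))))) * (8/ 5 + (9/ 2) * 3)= 151/ 180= 0.84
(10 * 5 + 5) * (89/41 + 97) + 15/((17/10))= 5463.21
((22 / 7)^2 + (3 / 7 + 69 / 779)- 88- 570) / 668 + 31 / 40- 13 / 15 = -811712387 / 764946840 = -1.06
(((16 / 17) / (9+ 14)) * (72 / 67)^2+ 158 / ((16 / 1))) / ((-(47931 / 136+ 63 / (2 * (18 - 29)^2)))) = -16858237033 / 599238876945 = -0.03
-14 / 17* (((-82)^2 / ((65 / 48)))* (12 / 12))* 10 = -9037056 / 221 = -40891.66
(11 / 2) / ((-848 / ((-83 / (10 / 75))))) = 13695 / 3392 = 4.04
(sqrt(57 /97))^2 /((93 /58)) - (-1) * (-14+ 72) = 175508 /3007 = 58.37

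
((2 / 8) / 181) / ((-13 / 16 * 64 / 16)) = -0.00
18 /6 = 3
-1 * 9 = -9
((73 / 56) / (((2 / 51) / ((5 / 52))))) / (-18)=-6205 / 34944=-0.18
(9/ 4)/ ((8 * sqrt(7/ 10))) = 9 * sqrt(70)/ 224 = 0.34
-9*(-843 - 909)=15768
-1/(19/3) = -3/19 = -0.16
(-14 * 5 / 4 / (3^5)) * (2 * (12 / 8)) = -35 / 162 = -0.22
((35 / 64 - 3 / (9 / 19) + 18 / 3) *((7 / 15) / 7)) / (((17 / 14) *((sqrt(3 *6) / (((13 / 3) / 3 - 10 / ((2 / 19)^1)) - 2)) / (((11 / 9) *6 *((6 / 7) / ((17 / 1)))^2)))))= -19393 *sqrt(2) / 5571342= -0.00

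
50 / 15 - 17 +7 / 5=-12.27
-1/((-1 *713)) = 1/713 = 0.00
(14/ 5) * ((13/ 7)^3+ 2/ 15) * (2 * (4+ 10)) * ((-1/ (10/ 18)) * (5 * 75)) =-2422152/ 7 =-346021.71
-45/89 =-0.51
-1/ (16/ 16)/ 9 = -1/ 9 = -0.11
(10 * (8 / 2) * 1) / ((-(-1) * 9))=40 / 9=4.44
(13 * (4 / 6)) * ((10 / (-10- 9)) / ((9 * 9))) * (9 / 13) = -20 / 513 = -0.04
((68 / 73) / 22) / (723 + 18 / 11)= 34 / 581883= 0.00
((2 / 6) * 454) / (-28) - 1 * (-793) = 33079 / 42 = 787.60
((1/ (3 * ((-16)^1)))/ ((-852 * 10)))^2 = 1/ 167248281600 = 0.00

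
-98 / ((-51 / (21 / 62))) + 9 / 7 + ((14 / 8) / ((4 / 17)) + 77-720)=-37399137 / 59024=-633.63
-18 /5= -3.60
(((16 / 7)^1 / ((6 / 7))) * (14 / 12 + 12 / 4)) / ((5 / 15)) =100 / 3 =33.33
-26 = -26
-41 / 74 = -0.55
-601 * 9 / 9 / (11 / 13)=-7813 / 11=-710.27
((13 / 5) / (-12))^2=169 / 3600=0.05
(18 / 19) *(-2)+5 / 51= -1741 / 969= -1.80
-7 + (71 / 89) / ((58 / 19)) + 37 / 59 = -1861321 / 304558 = -6.11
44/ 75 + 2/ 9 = 0.81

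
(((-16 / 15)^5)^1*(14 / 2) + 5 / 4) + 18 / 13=-277647289 / 39487500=-7.03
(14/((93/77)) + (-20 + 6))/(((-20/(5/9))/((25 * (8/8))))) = 1.67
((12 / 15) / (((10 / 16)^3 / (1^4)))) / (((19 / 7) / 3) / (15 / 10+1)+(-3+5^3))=2688 / 100375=0.03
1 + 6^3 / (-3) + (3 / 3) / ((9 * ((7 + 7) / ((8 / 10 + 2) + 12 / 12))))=-44711 / 630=-70.97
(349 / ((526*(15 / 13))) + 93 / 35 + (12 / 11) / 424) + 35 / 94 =5458812503 / 1513357230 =3.61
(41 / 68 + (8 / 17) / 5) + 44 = 15197 / 340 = 44.70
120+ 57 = 177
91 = 91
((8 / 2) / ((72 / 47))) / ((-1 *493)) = -47 / 8874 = -0.01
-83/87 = -0.95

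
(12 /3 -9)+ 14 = 9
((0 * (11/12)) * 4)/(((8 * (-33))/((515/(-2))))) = 0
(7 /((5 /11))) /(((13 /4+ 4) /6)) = 12.74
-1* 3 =-3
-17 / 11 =-1.55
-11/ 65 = -0.17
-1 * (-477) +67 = 544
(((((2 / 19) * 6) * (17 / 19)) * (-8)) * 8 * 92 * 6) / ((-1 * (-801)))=-800768 / 32129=-24.92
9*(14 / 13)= 126 / 13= 9.69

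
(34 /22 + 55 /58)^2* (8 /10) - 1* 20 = -7644819 /508805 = -15.03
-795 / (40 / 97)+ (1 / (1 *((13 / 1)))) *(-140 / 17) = -3409603 / 1768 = -1928.51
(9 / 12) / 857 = 3 / 3428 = 0.00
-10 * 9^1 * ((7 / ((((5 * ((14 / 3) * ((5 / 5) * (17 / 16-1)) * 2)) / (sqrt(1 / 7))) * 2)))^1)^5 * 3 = -419904 * sqrt(7) / 214375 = -5.18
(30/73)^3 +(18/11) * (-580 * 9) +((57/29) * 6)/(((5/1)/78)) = -5185850753988/620482115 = -8357.78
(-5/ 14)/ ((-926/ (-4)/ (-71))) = 355/ 3241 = 0.11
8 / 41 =0.20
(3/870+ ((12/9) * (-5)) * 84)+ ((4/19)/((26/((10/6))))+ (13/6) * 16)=-37628413/71630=-525.32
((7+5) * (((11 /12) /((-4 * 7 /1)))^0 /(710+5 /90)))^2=46656 /163353961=0.00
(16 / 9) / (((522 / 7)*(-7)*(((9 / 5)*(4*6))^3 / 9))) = -125 / 328784832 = -0.00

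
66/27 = 22/9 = 2.44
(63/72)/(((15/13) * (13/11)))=77/120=0.64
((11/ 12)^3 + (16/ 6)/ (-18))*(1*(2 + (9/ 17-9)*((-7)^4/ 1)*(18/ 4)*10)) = -8362664725/ 14688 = -569353.54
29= 29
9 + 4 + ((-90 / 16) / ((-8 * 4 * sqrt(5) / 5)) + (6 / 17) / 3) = 45 * sqrt(5) / 256 + 223 / 17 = 13.51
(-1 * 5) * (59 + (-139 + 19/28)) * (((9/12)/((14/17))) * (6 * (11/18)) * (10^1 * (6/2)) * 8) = 31149525/98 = 317852.30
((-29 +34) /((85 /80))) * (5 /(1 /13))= 5200 /17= 305.88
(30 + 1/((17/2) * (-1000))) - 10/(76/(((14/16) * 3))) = 29.65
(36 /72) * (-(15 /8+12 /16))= -21 /16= -1.31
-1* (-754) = 754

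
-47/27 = -1.74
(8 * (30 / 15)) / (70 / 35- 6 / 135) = 90 / 11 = 8.18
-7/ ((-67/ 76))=532/ 67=7.94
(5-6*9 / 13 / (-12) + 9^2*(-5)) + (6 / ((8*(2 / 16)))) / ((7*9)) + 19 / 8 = -867449 / 2184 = -397.18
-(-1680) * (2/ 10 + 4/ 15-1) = -896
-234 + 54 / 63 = -1632 / 7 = -233.14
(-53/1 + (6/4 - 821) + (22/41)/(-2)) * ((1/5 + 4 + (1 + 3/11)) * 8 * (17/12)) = -366208339/6765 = -54132.79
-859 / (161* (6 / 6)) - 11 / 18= -17233 / 2898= -5.95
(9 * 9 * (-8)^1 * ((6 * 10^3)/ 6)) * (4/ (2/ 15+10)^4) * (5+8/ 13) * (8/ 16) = -37418203125/ 54213536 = -690.20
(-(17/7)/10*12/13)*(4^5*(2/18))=-34816/1365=-25.51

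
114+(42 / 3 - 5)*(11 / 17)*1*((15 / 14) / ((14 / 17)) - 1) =385689 / 3332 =115.75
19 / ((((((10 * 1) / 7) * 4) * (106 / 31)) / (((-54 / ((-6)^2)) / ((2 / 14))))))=-86583 / 8480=-10.21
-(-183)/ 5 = 183/ 5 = 36.60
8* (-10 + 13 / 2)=-28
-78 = -78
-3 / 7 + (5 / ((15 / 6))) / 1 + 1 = 2.57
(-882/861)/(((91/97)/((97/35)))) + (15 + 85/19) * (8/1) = 54146174/354445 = 152.76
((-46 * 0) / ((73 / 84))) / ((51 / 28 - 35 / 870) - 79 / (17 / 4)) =0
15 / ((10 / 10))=15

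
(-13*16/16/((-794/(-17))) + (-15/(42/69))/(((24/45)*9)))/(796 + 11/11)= -240651/35437808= -0.01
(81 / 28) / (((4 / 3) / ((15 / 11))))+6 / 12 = 3.46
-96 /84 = -8 /7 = -1.14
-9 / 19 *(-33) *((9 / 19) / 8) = 2673 / 2888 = 0.93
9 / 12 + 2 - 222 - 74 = -1173 / 4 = -293.25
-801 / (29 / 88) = -2430.62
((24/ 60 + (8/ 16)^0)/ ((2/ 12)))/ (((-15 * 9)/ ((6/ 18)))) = -0.02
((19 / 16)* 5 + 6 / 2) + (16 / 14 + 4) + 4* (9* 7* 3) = 86249 / 112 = 770.08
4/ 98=2/ 49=0.04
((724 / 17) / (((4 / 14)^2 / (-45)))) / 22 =-399105 / 374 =-1067.13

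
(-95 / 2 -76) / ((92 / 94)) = -11609 / 92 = -126.18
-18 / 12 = -3 / 2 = -1.50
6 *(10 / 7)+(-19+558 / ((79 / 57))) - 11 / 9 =390.96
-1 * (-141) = 141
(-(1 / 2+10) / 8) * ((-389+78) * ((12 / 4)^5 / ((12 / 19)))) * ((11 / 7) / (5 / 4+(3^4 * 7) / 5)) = 78973785 / 36688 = 2152.58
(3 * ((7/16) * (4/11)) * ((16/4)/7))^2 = 9/121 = 0.07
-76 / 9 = -8.44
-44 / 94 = -22 / 47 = -0.47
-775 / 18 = -43.06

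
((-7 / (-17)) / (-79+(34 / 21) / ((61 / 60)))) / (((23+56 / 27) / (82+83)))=-13315995 / 380406977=-0.04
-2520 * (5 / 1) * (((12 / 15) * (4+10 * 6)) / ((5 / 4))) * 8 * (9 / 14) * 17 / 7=-45121536 / 7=-6445933.71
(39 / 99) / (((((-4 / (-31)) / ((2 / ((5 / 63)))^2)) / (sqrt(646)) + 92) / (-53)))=-206635006401268536 / 910513613112113989 + 706448925 * sqrt(646) / 910513613112113989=-0.23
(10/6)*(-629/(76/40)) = -31450/57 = -551.75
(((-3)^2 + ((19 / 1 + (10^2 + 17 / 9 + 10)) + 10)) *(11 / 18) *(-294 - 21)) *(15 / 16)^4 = -2921428125 / 131072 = -22288.73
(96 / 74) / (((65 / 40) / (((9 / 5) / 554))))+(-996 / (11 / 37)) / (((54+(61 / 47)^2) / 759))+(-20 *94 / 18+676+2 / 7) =-232792157601261542 / 5162561352585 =-45092.38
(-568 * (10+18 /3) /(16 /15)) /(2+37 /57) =-485640 /151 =-3216.16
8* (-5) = -40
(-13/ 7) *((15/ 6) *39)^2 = -494325/ 28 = -17654.46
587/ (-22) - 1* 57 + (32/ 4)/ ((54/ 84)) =-14105/ 198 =-71.24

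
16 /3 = 5.33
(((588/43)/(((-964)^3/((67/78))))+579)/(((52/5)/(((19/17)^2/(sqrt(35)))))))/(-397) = -52335777394704149 * sqrt(35)/10456892589948162176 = -0.03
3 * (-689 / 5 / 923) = -159 / 355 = -0.45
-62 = -62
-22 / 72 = -11 / 36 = -0.31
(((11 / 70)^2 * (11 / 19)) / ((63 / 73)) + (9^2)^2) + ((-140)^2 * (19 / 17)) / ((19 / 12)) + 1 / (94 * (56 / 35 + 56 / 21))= 3058712513430859 / 149963990400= 20396.31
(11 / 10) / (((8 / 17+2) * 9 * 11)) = 17 / 3780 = 0.00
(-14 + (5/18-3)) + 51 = 34.28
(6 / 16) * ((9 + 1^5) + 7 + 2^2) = 63 / 8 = 7.88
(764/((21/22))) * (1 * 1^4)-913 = -2365/21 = -112.62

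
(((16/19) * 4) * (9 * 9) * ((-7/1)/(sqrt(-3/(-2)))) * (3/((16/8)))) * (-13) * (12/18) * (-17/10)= -1336608 * sqrt(6)/95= -34463.24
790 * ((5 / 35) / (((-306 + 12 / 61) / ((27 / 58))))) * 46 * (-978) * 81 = 395112845970 / 631127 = 626043.33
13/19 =0.68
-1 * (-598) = 598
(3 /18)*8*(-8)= -32 /3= -10.67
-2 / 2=-1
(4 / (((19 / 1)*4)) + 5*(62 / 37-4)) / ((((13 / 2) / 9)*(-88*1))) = 73197 / 402116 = 0.18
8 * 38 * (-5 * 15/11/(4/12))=-68400/11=-6218.18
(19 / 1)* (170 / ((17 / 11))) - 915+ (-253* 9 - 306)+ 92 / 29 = -40740 / 29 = -1404.83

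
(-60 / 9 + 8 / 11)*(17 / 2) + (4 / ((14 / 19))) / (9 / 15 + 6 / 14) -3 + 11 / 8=-37091 / 792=-46.83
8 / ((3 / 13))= 104 / 3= 34.67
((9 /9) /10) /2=0.05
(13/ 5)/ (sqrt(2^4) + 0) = 13/ 20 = 0.65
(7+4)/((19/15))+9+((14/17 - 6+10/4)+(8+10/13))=199679/8398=23.78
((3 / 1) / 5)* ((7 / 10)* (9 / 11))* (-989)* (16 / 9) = -166152 / 275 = -604.19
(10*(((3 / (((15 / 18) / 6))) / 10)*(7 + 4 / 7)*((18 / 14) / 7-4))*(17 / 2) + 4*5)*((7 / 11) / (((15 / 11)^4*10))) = -6032090669 / 62015625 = -97.27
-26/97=-0.27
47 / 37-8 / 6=-7 / 111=-0.06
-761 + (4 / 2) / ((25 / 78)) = -18869 / 25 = -754.76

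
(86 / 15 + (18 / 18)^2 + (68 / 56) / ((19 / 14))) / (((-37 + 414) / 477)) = 345666 / 35815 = 9.65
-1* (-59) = 59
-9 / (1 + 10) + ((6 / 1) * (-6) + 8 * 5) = 35 / 11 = 3.18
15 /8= 1.88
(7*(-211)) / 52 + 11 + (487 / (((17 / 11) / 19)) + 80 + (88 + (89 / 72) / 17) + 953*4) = 158322875 / 15912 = 9949.90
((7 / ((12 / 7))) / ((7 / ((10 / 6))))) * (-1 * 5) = -4.86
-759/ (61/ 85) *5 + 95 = -316780/ 61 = -5193.11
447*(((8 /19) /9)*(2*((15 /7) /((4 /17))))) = 50660 /133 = 380.90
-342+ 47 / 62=-21157 / 62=-341.24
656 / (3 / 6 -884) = -1312 / 1767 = -0.74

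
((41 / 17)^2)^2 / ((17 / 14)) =39560654 / 1419857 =27.86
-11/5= -2.20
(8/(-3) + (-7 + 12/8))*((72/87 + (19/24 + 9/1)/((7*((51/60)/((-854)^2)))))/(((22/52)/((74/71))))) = -83674865267812/3465297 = -24146520.56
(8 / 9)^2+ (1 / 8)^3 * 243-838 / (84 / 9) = -25697995 / 290304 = -88.52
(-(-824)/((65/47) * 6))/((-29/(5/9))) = -19364/10179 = -1.90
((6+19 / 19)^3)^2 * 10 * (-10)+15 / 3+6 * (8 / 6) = -11764887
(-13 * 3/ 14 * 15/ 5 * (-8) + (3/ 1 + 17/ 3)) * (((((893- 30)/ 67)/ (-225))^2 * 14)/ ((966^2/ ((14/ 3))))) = 1181203634/ 68163733929375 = 0.00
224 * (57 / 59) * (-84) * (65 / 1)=-69713280 / 59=-1181581.02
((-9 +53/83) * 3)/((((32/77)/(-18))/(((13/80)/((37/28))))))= 65648583/491360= 133.61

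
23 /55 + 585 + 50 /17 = 550116 /935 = 588.36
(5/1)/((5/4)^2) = 16/5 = 3.20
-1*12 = -12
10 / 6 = 5 / 3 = 1.67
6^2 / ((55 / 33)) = 108 / 5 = 21.60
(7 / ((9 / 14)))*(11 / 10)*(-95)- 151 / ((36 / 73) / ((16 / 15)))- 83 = -208912 / 135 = -1547.50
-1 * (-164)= 164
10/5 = 2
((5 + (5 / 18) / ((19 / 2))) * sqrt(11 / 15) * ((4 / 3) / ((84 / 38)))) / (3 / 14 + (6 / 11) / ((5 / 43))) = 37840 * sqrt(165) / 917811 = 0.53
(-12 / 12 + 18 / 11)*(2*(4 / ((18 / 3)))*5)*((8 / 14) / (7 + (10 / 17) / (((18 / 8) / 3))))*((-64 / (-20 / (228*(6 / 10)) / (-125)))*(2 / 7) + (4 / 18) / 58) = -4868.93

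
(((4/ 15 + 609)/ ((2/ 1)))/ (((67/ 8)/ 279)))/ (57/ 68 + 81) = 77060048/ 621425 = 124.01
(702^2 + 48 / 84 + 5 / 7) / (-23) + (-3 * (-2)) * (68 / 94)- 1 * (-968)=-154775239 / 7567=-20453.98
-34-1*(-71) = 37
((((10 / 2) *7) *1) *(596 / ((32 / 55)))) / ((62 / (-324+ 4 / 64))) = -1486613975 / 7936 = -187325.35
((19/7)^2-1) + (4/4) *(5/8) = 2741/392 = 6.99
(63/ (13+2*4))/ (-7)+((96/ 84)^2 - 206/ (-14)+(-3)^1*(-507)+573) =103370/ 49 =2109.59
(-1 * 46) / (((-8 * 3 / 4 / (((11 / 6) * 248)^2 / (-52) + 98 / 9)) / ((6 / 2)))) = -10668550 / 117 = -91184.19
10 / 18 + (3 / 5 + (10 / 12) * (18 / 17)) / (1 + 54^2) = 1240859 / 2231505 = 0.56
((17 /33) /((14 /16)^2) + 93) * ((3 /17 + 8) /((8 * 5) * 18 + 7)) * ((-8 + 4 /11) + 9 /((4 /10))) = 2294906819 /146553022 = 15.66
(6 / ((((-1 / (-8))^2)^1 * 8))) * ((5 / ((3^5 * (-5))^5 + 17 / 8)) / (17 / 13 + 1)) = -832 / 21182215236074983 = -0.00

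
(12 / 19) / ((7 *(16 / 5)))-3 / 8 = -369 / 1064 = -0.35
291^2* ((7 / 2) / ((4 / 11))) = 6520437 / 8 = 815054.62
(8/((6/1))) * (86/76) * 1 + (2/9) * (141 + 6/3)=5692/171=33.29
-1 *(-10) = 10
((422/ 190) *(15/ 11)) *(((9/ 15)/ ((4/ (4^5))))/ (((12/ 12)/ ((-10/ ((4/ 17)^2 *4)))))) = -4390488/ 209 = -21007.12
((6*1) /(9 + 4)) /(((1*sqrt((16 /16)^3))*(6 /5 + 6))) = 5 /78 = 0.06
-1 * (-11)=11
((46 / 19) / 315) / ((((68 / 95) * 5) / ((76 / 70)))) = 437 / 187425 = 0.00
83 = 83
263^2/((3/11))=760859/3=253619.67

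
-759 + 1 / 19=-14420 / 19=-758.95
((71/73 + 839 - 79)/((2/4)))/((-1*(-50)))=55551/1825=30.44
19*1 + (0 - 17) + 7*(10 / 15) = 20 / 3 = 6.67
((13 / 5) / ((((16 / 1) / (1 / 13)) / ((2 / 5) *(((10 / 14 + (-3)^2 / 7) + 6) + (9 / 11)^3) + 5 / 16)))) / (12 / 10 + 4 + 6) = 397339 / 95406080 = 0.00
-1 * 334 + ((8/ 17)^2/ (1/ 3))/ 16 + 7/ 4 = -384033/ 1156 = -332.21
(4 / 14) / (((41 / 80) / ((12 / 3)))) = 640 / 287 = 2.23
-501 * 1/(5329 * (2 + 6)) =-501/42632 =-0.01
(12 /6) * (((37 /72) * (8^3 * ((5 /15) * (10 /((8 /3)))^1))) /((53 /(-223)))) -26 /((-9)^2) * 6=-3963236 /1431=-2769.56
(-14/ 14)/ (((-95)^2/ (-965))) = 193/ 1805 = 0.11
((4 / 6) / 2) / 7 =1 / 21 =0.05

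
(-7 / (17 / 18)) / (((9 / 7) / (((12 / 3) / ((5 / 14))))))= -5488 / 85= -64.56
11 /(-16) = -11 /16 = -0.69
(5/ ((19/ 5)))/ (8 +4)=25/ 228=0.11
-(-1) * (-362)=-362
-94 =-94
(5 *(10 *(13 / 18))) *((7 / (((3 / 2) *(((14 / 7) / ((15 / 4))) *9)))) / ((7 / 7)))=11375 / 324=35.11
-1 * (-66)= 66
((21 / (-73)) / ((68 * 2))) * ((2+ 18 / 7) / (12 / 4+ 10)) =-12 / 16133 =-0.00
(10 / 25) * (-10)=-4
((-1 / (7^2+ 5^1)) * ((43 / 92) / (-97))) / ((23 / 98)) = 2107 / 5541804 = 0.00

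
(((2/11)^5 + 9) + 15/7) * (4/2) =25124404/1127357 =22.29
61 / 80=0.76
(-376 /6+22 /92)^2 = 74218225 /19044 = 3897.20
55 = 55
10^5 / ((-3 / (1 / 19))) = -100000 / 57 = -1754.39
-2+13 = 11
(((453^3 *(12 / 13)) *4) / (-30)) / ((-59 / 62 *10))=23053999896 / 19175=1202294.65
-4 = -4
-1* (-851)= 851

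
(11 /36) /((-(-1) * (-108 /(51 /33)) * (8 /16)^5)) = -34 /243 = -0.14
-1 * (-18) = 18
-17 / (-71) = 17 / 71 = 0.24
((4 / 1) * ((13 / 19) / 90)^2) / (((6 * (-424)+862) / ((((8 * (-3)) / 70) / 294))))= 169 / 1054368322875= 0.00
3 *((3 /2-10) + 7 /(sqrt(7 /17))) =-51 /2 + 3 *sqrt(119) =7.23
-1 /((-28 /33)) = 33 /28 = 1.18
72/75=24/25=0.96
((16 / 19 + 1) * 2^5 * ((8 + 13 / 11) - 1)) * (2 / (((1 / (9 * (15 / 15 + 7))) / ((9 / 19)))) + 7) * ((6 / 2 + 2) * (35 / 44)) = 6301890000 / 43681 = 144270.74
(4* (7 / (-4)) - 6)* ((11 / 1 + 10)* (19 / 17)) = -5187 / 17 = -305.12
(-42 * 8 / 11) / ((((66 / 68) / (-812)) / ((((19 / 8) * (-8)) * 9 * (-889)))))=470057341824 / 121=3884771420.03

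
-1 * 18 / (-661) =18 / 661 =0.03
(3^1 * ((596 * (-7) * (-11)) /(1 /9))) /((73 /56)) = 69388704 /73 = 950530.19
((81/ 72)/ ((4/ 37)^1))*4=333/ 8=41.62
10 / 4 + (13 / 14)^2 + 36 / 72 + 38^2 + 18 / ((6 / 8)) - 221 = 245169 / 196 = 1250.86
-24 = -24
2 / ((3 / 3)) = 2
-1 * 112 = -112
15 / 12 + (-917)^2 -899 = 3359965 / 4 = 839991.25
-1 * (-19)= 19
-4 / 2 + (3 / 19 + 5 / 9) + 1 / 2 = -269 / 342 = -0.79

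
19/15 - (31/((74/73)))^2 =-76713491/82140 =-933.94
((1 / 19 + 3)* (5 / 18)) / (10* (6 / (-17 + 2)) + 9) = 29 / 171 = 0.17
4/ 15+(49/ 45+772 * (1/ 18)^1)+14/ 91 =25973/ 585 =44.40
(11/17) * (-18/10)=-99/85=-1.16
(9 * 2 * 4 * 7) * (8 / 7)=576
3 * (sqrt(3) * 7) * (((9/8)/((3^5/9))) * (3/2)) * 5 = 11.37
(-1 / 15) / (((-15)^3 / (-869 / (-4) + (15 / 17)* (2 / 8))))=0.00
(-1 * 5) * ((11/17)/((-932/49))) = 2695/15844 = 0.17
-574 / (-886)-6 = -2371 / 443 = -5.35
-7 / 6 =-1.17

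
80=80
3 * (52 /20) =39 /5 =7.80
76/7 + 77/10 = 1299/70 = 18.56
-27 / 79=-0.34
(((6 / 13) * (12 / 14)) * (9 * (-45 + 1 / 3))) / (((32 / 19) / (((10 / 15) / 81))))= -1273 / 1638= -0.78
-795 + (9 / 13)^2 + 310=-81884 / 169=-484.52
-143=-143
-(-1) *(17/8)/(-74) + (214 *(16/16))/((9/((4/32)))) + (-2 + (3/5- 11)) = -251921/26640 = -9.46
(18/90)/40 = 1/200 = 0.00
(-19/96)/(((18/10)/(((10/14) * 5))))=-2375/6048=-0.39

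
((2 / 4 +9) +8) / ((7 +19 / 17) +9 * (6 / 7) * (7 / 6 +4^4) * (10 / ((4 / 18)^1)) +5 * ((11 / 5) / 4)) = 8330 / 42499393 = 0.00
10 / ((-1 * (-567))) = 10 / 567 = 0.02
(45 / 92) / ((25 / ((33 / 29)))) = 297 / 13340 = 0.02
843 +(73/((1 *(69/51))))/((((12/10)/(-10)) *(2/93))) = -922997/46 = -20065.15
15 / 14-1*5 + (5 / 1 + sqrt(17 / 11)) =15 / 14 + sqrt(187) / 11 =2.31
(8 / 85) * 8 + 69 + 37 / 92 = 548613 / 7820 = 70.16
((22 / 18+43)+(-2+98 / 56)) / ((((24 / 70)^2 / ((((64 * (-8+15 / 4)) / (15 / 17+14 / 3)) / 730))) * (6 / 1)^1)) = -112084315 / 26774064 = -4.19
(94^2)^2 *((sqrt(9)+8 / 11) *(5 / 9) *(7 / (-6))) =-56018737880 / 297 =-188615279.06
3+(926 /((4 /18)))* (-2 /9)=-923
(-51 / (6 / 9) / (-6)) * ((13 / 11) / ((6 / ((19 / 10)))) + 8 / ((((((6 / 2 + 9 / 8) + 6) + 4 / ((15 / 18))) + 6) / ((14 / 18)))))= 18921289 / 2209680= 8.56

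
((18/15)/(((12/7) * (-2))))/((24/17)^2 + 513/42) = -14161/574830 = -0.02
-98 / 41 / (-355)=98 / 14555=0.01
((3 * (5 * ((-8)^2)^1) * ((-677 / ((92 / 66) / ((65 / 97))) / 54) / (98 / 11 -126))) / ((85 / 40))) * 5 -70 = 847530130 / 18318741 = 46.27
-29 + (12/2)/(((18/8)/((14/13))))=-1019/39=-26.13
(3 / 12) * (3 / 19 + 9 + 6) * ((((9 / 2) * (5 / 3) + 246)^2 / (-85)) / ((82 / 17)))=-2313441 / 3895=-593.95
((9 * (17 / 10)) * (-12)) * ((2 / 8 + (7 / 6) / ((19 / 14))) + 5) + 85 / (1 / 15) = 29121 / 190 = 153.27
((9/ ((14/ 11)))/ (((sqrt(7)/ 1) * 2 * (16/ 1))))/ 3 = 33 * sqrt(7)/ 3136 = 0.03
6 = 6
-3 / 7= -0.43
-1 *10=-10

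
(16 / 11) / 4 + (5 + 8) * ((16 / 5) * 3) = 6884 / 55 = 125.16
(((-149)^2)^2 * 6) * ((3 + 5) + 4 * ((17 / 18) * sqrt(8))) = 23658451248 + 67032278536 * sqrt(2) / 3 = 55257770388.79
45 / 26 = 1.73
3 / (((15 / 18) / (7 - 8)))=-18 / 5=-3.60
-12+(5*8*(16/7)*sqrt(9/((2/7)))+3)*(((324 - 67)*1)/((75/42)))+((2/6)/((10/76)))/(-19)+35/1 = 34097/75+98688*sqrt(14)/5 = 74305.96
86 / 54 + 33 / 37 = 2482 / 999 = 2.48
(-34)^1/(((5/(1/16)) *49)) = -17/1960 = -0.01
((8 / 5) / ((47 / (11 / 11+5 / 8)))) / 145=13 / 34075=0.00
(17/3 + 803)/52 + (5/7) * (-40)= -7109/546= -13.02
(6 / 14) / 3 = 1 / 7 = 0.14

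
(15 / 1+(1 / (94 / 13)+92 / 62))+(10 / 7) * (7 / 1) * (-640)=-18601163 / 2914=-6383.38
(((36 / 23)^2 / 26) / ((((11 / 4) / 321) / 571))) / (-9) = -52787808 / 75647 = -697.82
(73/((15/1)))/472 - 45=-318527/7080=-44.99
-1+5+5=9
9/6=3/2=1.50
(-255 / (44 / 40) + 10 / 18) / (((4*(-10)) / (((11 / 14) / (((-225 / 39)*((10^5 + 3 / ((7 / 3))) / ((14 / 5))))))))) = -416689 / 18900243000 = -0.00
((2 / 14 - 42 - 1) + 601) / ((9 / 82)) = 320374 / 63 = 5085.30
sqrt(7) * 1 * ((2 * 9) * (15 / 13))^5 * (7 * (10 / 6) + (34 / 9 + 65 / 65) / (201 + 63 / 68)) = 76776165243900000 * sqrt(7) / 1699408061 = 119530232.03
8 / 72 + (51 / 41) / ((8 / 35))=16393 / 2952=5.55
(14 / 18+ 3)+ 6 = 88 / 9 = 9.78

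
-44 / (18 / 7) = -154 / 9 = -17.11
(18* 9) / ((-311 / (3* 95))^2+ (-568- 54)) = -13158450 / 50425229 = -0.26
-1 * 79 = -79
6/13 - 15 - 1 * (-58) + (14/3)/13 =1709/39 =43.82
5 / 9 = 0.56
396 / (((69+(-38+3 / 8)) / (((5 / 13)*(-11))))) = -174240 / 3263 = -53.40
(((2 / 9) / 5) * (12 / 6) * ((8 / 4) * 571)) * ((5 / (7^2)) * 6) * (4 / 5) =36544 / 735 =49.72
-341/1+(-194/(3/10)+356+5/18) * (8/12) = -14434/27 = -534.59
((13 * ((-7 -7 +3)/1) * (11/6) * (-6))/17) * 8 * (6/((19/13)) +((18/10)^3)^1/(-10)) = 526319508/201875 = 2607.16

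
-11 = -11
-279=-279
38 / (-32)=-19 / 16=-1.19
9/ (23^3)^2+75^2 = 832701875634/ 148035889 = 5625.00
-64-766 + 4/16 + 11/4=-827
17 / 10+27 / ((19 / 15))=4373 / 190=23.02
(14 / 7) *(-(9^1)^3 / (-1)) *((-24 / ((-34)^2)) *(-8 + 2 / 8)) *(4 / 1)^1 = 271188 / 289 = 938.37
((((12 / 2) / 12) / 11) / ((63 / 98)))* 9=7 / 11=0.64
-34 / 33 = -1.03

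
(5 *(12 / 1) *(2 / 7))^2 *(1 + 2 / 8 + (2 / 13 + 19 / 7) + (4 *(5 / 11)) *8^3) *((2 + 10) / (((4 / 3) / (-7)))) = -121300707600 / 7007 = -17311361.15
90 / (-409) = -90 / 409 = -0.22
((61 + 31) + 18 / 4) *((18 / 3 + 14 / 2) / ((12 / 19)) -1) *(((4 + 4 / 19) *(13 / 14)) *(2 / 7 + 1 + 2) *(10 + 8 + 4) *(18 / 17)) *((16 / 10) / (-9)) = -4773523040 / 47481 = -100535.44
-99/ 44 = -9/ 4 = -2.25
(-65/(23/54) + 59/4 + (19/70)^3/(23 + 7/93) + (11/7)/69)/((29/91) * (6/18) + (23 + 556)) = -91007244214861/382361816032000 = -0.24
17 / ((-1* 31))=-17 / 31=-0.55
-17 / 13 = -1.31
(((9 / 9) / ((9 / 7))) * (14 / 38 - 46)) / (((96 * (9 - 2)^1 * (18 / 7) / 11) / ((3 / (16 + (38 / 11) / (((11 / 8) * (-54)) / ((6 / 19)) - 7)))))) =-474144671 / 11182841856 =-0.04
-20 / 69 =-0.29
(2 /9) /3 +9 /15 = 91 /135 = 0.67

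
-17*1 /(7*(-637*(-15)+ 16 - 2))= -17 /66983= -0.00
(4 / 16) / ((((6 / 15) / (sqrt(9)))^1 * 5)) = 3 / 8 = 0.38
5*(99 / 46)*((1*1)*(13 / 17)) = 8.23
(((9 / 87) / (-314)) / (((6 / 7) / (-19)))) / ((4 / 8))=133 / 9106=0.01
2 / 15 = 0.13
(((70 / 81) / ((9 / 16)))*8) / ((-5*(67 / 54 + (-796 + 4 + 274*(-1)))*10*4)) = 448 / 7762095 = 0.00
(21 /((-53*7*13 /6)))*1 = -0.03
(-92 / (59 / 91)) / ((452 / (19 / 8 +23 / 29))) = -1538355 / 1546744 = -0.99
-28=-28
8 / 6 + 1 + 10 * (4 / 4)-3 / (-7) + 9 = 457 / 21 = 21.76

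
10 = 10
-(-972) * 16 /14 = 1110.86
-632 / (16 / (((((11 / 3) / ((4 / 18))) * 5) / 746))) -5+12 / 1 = 7853 / 2984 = 2.63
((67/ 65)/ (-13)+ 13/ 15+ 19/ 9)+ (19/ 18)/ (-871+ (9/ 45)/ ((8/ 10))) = 76743659/ 26488215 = 2.90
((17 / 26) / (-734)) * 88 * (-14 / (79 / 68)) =356048 / 376909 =0.94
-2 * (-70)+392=532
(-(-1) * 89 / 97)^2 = 7921 / 9409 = 0.84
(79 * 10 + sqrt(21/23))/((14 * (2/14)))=sqrt(483)/46 + 395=395.48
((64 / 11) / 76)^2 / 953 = 256 / 41627993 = 0.00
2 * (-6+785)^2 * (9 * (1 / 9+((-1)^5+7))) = 66752510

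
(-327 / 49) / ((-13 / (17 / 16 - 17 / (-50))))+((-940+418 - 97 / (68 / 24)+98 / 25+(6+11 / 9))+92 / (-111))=-786411703157 / 1442422800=-545.20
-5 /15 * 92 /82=-46 /123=-0.37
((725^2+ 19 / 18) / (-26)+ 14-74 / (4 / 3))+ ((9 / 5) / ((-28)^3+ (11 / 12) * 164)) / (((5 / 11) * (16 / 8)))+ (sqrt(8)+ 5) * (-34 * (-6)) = -14721571670873 / 765238500+ 408 * sqrt(2) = -18660.89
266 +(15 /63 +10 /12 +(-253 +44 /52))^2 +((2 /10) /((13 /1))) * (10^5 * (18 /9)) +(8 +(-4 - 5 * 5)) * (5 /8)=4397024081 /66248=66372.18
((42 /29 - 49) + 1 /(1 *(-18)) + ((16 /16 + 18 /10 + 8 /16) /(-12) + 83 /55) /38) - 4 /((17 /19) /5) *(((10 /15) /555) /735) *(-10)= -19196339851411 /403501134960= -47.57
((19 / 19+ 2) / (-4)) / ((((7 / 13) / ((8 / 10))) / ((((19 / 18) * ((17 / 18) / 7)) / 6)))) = -4199 / 158760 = -0.03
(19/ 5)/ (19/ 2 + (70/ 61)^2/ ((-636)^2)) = 7149365676/ 17873420315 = 0.40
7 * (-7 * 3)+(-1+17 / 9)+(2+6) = -1243 / 9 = -138.11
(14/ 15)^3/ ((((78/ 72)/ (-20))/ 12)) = -175616/ 975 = -180.12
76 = 76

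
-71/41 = -1.73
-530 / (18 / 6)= -530 / 3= -176.67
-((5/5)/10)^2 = -1/100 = -0.01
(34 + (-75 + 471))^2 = 184900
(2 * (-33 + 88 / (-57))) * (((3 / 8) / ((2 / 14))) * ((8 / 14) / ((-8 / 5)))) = 9845 / 152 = 64.77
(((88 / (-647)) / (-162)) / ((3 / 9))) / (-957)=-4 / 1519803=-0.00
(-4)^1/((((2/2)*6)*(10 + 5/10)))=-4/63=-0.06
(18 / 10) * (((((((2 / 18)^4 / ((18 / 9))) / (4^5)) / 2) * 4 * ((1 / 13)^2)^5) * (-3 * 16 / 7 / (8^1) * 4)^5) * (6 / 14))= -32 / 81094568537715005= -0.00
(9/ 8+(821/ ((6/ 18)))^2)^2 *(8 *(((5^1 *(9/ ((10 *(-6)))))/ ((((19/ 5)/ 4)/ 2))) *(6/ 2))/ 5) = -21197287580251689/ 76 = -278911678687522.22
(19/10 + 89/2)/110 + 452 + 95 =150541/275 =547.42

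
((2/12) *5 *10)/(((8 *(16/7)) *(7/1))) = 25/384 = 0.07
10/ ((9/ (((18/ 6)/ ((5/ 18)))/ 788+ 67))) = 132017/ 1773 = 74.46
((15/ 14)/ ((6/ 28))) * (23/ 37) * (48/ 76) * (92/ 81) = 42320/ 18981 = 2.23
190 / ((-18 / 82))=-7790 / 9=-865.56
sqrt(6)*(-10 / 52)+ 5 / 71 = 5 / 71- 5*sqrt(6) / 26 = -0.40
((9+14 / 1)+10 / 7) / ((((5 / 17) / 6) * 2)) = 8721 / 35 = 249.17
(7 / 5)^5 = 16807 / 3125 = 5.38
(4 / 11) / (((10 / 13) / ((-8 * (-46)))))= 9568 / 55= 173.96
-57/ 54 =-19/ 18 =-1.06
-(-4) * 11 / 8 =11 / 2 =5.50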